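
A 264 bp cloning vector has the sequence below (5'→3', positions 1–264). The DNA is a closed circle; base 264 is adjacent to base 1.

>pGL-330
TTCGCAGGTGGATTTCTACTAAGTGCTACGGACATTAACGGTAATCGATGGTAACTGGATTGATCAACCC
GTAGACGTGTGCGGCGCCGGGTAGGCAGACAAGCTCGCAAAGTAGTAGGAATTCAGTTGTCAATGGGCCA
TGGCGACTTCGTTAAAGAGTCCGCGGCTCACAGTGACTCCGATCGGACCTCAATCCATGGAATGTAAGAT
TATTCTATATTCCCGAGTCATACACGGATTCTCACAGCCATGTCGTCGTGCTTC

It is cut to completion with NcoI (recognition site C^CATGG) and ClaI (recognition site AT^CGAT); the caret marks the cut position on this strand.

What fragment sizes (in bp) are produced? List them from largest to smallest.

114, 93, 57 bp

NcoI sites (CCATGG) start at positions 138, 195.
NcoI cuts after the first base of each site, so after positions 138, 195.
The ClaI site (ATCGAT) starts at position 44.
ClaI cuts after base 2 of each site, so after position 45.
Combined cut positions: 45, 138, 195.
Circular molecule, 3 cuts → 3 fragments:
  46–138 → 93 bp
  139–195 → 57 bp
  196–264 then 1–45 → 69 + 45 = 114 bp
Sorted largest to smallest: 114, 93, 57 bp.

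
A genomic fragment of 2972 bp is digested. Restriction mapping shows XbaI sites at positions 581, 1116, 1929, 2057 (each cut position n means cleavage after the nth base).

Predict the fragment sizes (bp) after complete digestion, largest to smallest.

Linear molecule, 4 cuts → 5 fragments:
  581 − 0 = 581 bp
  1116 − 581 = 535 bp
  1929 − 1116 = 813 bp
  2057 − 1929 = 128 bp
  2972 − 2057 = 915 bp
Sorted largest to smallest: 915, 813, 581, 535, 128 bp.

915, 813, 581, 535, 128 bp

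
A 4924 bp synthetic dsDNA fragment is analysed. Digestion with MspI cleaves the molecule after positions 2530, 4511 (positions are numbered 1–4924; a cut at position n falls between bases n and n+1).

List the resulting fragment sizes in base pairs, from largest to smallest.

Linear molecule, 2 cuts → 3 fragments:
  2530 − 0 = 2530 bp
  4511 − 2530 = 1981 bp
  4924 − 4511 = 413 bp
Sorted largest to smallest: 2530, 1981, 413 bp.

2530, 1981, 413 bp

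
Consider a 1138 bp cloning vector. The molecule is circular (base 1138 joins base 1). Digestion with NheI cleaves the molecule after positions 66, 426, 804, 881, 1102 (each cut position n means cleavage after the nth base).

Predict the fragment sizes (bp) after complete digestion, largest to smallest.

378, 360, 221, 102, 77 bp

Circular molecule, 5 cuts → 5 fragments:
  426 − 66 = 360 bp
  804 − 426 = 378 bp
  881 − 804 = 77 bp
  1102 − 881 = 221 bp
  wrap: 1138 − 1102 + 66 = 102 bp
Sorted largest to smallest: 378, 360, 221, 102, 77 bp.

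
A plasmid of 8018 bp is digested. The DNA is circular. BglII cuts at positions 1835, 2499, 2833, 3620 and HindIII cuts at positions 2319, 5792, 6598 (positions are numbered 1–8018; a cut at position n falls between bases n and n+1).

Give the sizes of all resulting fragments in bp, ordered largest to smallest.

Combined cut positions (sorted): 1835, 2319, 2499, 2833, 3620, 5792, 6598.
Circular molecule, 7 cuts → 7 fragments:
  2319 − 1835 = 484 bp
  2499 − 2319 = 180 bp
  2833 − 2499 = 334 bp
  3620 − 2833 = 787 bp
  5792 − 3620 = 2172 bp
  6598 − 5792 = 806 bp
  wrap: 8018 − 6598 + 1835 = 3255 bp
Sorted largest to smallest: 3255, 2172, 806, 787, 484, 334, 180 bp.

3255, 2172, 806, 787, 484, 334, 180 bp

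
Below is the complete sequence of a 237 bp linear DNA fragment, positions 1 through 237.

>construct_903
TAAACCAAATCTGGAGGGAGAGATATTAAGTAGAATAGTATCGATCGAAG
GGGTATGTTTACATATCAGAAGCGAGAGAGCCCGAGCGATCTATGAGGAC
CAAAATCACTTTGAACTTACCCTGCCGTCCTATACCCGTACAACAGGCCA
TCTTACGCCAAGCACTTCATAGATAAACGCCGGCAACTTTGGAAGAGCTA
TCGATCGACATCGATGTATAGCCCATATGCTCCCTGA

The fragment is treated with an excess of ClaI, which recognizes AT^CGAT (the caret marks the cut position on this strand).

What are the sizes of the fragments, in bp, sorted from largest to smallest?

160, 41, 26, 10 bp

ClaI sites (ATCGAT) start at positions 40, 200, 210.
ClaI cuts after base 2 of each site, so after positions 41, 201, 211.
Linear molecule, 3 cuts → 4 fragments:
  1–41 → 41 bp
  42–201 → 160 bp
  202–211 → 10 bp
  212–237 → 26 bp
Sorted largest to smallest: 160, 41, 26, 10 bp.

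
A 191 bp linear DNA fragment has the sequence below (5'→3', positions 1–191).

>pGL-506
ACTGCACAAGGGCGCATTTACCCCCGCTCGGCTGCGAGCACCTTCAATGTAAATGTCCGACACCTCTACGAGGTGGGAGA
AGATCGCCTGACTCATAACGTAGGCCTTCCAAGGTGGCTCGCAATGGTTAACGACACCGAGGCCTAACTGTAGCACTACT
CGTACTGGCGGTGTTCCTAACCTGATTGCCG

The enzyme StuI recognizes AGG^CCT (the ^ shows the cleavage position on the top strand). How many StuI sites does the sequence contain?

2

AGGCCT occurs starting at positions 102, 140.
StuI cuts at 2 sites.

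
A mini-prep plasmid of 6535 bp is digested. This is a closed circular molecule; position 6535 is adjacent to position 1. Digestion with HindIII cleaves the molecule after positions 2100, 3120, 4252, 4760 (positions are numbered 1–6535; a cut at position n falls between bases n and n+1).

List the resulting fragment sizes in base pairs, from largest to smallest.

Circular molecule, 4 cuts → 4 fragments:
  3120 − 2100 = 1020 bp
  4252 − 3120 = 1132 bp
  4760 − 4252 = 508 bp
  wrap: 6535 − 4760 + 2100 = 3875 bp
Sorted largest to smallest: 3875, 1132, 1020, 508 bp.

3875, 1132, 1020, 508 bp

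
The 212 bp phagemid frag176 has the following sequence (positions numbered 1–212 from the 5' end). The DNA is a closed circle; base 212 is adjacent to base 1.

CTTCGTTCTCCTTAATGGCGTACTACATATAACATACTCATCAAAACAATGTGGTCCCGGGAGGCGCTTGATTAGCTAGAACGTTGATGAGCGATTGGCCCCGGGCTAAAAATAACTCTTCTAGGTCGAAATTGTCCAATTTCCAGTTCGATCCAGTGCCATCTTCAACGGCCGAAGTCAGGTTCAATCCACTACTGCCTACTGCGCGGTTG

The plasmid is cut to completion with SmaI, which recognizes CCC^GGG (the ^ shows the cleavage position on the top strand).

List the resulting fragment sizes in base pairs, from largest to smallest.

168, 44 bp

SmaI sites (CCCGGG) start at positions 56, 100.
SmaI cuts after base 3 of each site, so after positions 58, 102.
Circular molecule, 2 cuts → 2 fragments:
  59–102 → 44 bp
  103–212 then 1–58 → 110 + 58 = 168 bp
Sorted largest to smallest: 168, 44 bp.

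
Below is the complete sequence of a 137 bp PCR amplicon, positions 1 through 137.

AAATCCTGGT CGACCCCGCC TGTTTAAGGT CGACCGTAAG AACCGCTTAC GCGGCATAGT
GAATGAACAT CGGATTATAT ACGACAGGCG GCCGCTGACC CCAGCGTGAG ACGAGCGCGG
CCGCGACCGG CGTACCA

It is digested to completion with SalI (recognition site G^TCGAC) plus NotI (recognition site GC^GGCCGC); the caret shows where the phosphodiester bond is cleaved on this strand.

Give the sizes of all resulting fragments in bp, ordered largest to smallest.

60, 29, 20, 19, 9 bp

SalI sites (GTCGAC) start at positions 9, 29.
SalI cuts after the first base of each site, so after positions 9, 29.
NotI sites (GCGGCCGC) start at positions 88, 117.
NotI cuts after base 2 of each site, so after positions 89, 118.
Combined cut positions: 9, 29, 89, 118.
Linear molecule, 4 cuts → 5 fragments:
  1–9 → 9 bp
  10–29 → 20 bp
  30–89 → 60 bp
  90–118 → 29 bp
  119–137 → 19 bp
Sorted largest to smallest: 60, 29, 20, 19, 9 bp.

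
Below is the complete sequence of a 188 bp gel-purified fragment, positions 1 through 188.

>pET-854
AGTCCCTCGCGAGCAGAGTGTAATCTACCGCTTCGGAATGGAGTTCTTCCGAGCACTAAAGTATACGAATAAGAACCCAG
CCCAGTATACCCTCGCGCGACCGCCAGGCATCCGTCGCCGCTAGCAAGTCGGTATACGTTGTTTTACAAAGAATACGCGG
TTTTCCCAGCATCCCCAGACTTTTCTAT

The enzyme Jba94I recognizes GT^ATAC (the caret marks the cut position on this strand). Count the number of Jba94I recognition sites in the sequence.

3

GTATAC occurs starting at positions 61, 85, 132.
Jba94I cuts at 3 sites.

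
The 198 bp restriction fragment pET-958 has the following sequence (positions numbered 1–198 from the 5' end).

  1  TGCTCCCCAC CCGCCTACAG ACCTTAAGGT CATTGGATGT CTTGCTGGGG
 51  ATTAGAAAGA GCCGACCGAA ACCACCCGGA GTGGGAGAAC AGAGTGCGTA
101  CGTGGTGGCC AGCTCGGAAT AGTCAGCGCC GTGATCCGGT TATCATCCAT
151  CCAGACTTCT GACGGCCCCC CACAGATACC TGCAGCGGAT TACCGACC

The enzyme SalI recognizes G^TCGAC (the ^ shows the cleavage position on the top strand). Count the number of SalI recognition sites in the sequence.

No occurrence of GTCGAC is present in the sequence.
SalI does not cut: 0 sites.

0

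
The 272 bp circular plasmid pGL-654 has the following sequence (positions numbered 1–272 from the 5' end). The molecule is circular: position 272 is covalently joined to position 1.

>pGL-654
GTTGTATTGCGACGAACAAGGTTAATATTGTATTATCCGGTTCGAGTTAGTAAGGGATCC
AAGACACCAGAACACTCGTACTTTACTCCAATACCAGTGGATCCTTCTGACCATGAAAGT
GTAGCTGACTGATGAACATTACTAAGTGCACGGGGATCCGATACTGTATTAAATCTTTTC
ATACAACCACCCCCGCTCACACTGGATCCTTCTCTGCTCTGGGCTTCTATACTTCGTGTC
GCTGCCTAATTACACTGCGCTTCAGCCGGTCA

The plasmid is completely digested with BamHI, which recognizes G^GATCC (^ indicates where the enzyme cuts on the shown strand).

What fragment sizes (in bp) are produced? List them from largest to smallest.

BamHI sites (GGATCC) start at positions 55, 99, 154, 204.
BamHI cuts after the first base of each site, so after positions 55, 99, 154, 204.
Circular molecule, 4 cuts → 4 fragments:
  56–99 → 44 bp
  100–154 → 55 bp
  155–204 → 50 bp
  205–272 then 1–55 → 68 + 55 = 123 bp
Sorted largest to smallest: 123, 55, 50, 44 bp.

123, 55, 50, 44 bp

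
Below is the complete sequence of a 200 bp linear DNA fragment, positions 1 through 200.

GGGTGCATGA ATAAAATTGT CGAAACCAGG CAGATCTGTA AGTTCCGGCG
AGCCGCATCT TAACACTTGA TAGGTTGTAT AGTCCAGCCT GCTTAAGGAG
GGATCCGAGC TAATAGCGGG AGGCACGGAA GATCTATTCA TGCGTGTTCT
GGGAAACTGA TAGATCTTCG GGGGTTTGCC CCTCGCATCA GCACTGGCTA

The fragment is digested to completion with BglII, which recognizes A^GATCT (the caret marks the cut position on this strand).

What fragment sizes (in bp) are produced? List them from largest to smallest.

98, 38, 32, 32 bp

BglII sites (AGATCT) start at positions 32, 130, 162.
BglII cuts after the first base of each site, so after positions 32, 130, 162.
Linear molecule, 3 cuts → 4 fragments:
  1–32 → 32 bp
  33–130 → 98 bp
  131–162 → 32 bp
  163–200 → 38 bp
Sorted largest to smallest: 98, 38, 32, 32 bp.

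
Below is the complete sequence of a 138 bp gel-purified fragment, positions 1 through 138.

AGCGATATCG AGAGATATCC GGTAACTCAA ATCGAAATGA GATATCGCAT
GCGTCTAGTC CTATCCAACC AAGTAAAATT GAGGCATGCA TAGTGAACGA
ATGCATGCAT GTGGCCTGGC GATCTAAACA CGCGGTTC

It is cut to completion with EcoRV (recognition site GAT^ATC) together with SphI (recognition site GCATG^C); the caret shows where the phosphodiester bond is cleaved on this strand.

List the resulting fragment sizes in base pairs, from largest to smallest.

EcoRV sites (GATATC) start at positions 4, 14, 41.
EcoRV cuts after base 3 of each site, so after positions 6, 16, 43.
SphI sites (GCATGC) start at positions 47, 84, 103.
SphI cuts after base 5 of each site (before the last base), so after positions 51, 88, 107.
Combined cut positions: 6, 16, 43, 51, 88, 107.
Linear molecule, 6 cuts → 7 fragments:
  1–6 → 6 bp
  7–16 → 10 bp
  17–43 → 27 bp
  44–51 → 8 bp
  52–88 → 37 bp
  89–107 → 19 bp
  108–138 → 31 bp
Sorted largest to smallest: 37, 31, 27, 19, 10, 8, 6 bp.

37, 31, 27, 19, 10, 8, 6 bp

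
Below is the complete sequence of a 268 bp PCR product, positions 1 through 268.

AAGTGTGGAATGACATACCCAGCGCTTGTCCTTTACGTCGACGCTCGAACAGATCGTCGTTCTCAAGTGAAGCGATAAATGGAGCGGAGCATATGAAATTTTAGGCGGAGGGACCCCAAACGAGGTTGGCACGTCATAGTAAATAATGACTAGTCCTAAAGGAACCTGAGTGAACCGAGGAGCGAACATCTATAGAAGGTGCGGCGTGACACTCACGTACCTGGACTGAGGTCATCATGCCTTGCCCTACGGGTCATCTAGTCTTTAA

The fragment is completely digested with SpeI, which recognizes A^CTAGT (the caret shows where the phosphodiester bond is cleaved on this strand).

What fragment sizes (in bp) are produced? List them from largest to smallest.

The SpeI site (ACTAGT) starts at position 149.
SpeI cuts after the first base of each site, so after position 149.
Linear molecule, 1 cut → 2 fragments:
  1–149 → 149 bp
  150–268 → 119 bp
Sorted largest to smallest: 149, 119 bp.

149, 119 bp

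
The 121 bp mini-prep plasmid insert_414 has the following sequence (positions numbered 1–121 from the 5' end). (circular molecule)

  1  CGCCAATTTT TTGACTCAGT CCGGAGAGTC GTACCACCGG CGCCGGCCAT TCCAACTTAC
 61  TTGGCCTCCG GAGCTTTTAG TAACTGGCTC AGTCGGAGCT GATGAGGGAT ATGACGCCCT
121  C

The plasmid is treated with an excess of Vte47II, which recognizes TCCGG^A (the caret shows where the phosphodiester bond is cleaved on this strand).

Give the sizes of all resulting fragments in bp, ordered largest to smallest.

Vte47II sites (TCCGGA) start at positions 20, 67.
Vte47II cuts after base 5 of each site (before the last base), so after positions 24, 71.
Circular molecule, 2 cuts → 2 fragments:
  25–71 → 47 bp
  72–121 then 1–24 → 50 + 24 = 74 bp
Sorted largest to smallest: 74, 47 bp.

74, 47 bp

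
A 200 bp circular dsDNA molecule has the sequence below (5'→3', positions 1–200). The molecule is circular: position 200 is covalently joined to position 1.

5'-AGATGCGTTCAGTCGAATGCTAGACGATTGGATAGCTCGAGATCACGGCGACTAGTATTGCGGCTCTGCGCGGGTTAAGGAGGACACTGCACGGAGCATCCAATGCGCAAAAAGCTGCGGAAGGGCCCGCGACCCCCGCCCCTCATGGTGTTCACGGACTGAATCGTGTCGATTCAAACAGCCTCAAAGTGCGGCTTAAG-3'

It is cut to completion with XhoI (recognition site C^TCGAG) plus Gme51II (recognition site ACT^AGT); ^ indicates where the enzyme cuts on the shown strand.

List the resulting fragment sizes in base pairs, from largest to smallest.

The XhoI site (CTCGAG) starts at position 36.
XhoI cuts after the first base of each site, so after position 36.
The Gme51II site (ACTAGT) starts at position 51.
Gme51II cuts after base 3 of each site, so after position 53.
Combined cut positions: 36, 53.
Circular molecule, 2 cuts → 2 fragments:
  37–53 → 17 bp
  54–200 then 1–36 → 147 + 36 = 183 bp
Sorted largest to smallest: 183, 17 bp.

183, 17 bp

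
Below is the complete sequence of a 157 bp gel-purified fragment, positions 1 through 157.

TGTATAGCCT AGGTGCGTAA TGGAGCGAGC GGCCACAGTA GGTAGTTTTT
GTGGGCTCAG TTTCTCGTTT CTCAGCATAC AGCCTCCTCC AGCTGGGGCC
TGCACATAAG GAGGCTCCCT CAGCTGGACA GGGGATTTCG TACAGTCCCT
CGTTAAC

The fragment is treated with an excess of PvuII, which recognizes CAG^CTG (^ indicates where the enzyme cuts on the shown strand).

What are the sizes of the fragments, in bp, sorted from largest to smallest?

92, 34, 31 bp

PvuII sites (CAGCTG) start at positions 90, 121.
PvuII cuts after base 3 of each site, so after positions 92, 123.
Linear molecule, 2 cuts → 3 fragments:
  1–92 → 92 bp
  93–123 → 31 bp
  124–157 → 34 bp
Sorted largest to smallest: 92, 34, 31 bp.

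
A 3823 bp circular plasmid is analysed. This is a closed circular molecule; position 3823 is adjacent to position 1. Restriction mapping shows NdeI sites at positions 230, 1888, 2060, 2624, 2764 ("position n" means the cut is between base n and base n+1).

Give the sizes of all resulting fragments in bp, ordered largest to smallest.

1658, 1289, 564, 172, 140 bp

Circular molecule, 5 cuts → 5 fragments:
  1888 − 230 = 1658 bp
  2060 − 1888 = 172 bp
  2624 − 2060 = 564 bp
  2764 − 2624 = 140 bp
  wrap: 3823 − 2764 + 230 = 1289 bp
Sorted largest to smallest: 1658, 1289, 564, 172, 140 bp.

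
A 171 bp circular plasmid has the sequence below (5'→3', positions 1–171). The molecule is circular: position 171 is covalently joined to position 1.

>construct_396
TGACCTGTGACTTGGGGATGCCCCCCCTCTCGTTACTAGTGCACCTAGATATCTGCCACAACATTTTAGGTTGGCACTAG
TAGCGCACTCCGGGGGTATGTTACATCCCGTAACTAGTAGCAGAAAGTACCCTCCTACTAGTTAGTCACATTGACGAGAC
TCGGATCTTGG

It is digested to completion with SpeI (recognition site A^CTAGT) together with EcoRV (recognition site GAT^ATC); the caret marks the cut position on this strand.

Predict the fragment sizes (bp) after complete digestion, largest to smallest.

SpeI sites (ACTAGT) start at positions 35, 76, 113, 137.
SpeI cuts after the first base of each site, so after positions 35, 76, 113, 137.
The EcoRV site (GATATC) starts at position 48.
EcoRV cuts after base 3 of each site, so after position 50.
Combined cut positions: 35, 50, 76, 113, 137.
Circular molecule, 5 cuts → 5 fragments:
  36–50 → 15 bp
  51–76 → 26 bp
  77–113 → 37 bp
  114–137 → 24 bp
  138–171 then 1–35 → 34 + 35 = 69 bp
Sorted largest to smallest: 69, 37, 26, 24, 15 bp.

69, 37, 26, 24, 15 bp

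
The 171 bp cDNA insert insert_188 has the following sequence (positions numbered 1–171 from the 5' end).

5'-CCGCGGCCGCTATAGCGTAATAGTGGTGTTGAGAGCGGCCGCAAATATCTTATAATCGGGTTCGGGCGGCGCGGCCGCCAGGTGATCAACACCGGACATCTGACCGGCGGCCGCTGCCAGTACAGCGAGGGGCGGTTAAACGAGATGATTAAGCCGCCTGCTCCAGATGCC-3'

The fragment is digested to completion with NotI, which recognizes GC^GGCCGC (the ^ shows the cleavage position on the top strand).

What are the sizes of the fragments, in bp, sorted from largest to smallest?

NotI sites (GCGGCCGC) start at positions 3, 35, 71, 107.
NotI cuts after base 2 of each site, so after positions 4, 36, 72, 108.
Linear molecule, 4 cuts → 5 fragments:
  1–4 → 4 bp
  5–36 → 32 bp
  37–72 → 36 bp
  73–108 → 36 bp
  109–171 → 63 bp
Sorted largest to smallest: 63, 36, 36, 32, 4 bp.

63, 36, 36, 32, 4 bp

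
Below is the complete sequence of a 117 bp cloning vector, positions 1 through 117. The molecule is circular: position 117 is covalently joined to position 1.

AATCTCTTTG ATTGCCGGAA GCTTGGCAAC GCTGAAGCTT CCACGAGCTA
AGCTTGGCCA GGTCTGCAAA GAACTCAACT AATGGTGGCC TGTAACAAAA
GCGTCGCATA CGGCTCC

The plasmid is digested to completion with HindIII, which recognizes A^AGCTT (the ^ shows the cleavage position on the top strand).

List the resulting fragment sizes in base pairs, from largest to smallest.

HindIII sites (AAGCTT) start at positions 19, 35, 50.
HindIII cuts after the first base of each site, so after positions 19, 35, 50.
Circular molecule, 3 cuts → 3 fragments:
  20–35 → 16 bp
  36–50 → 15 bp
  51–117 then 1–19 → 67 + 19 = 86 bp
Sorted largest to smallest: 86, 16, 15 bp.

86, 16, 15 bp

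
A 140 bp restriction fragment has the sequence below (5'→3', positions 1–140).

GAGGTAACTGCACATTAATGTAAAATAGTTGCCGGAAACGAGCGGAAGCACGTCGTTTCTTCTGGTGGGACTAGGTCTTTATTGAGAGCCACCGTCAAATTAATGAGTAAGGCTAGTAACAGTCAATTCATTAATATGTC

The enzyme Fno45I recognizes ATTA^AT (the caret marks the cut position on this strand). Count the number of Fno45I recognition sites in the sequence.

3

ATTAAT occurs starting at positions 14, 99, 130.
Fno45I cuts at 3 sites.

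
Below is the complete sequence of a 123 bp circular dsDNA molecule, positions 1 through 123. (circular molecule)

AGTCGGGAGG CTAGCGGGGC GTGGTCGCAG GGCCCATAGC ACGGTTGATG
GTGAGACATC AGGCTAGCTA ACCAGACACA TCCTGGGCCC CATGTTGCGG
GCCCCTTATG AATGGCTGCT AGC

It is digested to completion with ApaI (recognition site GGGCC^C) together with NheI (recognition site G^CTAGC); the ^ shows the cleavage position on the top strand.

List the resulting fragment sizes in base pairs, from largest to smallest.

29, 26, 24, 15, 15, 14 bp

ApaI sites (GGGCCC) start at positions 30, 85, 99.
ApaI cuts after base 5 of each site (before the last base), so after positions 34, 89, 103.
NheI sites (GCTAGC) start at positions 10, 63, 118.
NheI cuts after the first base of each site, so after positions 10, 63, 118.
Combined cut positions: 10, 34, 63, 89, 103, 118.
Circular molecule, 6 cuts → 6 fragments:
  11–34 → 24 bp
  35–63 → 29 bp
  64–89 → 26 bp
  90–103 → 14 bp
  104–118 → 15 bp
  119–123 then 1–10 → 5 + 10 = 15 bp
Sorted largest to smallest: 29, 26, 24, 15, 15, 14 bp.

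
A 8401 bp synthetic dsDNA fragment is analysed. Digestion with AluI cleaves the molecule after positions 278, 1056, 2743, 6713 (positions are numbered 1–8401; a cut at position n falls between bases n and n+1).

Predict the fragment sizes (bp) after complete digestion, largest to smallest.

Linear molecule, 4 cuts → 5 fragments:
  278 − 0 = 278 bp
  1056 − 278 = 778 bp
  2743 − 1056 = 1687 bp
  6713 − 2743 = 3970 bp
  8401 − 6713 = 1688 bp
Sorted largest to smallest: 3970, 1688, 1687, 778, 278 bp.

3970, 1688, 1687, 778, 278 bp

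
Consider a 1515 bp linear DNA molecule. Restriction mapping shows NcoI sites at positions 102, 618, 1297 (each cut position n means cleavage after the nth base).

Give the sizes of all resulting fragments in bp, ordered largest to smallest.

Linear molecule, 3 cuts → 4 fragments:
  102 − 0 = 102 bp
  618 − 102 = 516 bp
  1297 − 618 = 679 bp
  1515 − 1297 = 218 bp
Sorted largest to smallest: 679, 516, 218, 102 bp.

679, 516, 218, 102 bp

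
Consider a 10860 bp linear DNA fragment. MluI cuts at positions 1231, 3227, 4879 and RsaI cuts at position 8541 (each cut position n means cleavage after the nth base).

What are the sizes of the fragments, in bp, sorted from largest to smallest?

Combined cut positions (sorted): 1231, 3227, 4879, 8541.
Linear molecule, 4 cuts → 5 fragments:
  1231 − 0 = 1231 bp
  3227 − 1231 = 1996 bp
  4879 − 3227 = 1652 bp
  8541 − 4879 = 3662 bp
  10860 − 8541 = 2319 bp
Sorted largest to smallest: 3662, 2319, 1996, 1652, 1231 bp.

3662, 2319, 1996, 1652, 1231 bp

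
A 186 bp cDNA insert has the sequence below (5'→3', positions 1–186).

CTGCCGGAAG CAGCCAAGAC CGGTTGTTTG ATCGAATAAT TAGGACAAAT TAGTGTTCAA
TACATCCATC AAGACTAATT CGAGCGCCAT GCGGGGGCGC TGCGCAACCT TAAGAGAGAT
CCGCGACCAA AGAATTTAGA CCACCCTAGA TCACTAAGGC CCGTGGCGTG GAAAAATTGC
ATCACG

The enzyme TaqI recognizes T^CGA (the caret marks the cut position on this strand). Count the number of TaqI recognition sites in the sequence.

2

TCGA occurs starting at positions 32, 80.
TaqI cuts at 2 sites.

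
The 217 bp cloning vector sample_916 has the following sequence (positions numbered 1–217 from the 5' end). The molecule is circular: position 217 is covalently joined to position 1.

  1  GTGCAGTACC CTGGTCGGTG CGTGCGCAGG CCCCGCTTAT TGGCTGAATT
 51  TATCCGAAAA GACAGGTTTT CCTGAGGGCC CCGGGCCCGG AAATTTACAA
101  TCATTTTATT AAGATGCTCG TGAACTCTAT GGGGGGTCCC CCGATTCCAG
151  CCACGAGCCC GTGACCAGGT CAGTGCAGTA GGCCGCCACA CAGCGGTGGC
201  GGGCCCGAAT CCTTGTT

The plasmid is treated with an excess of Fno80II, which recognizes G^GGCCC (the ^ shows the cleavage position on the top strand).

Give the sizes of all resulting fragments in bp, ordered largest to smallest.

Fno80II sites (GGGCCC) start at positions 76, 83, 201.
Fno80II cuts after the first base of each site, so after positions 76, 83, 201.
Circular molecule, 3 cuts → 3 fragments:
  77–83 → 7 bp
  84–201 → 118 bp
  202–217 then 1–76 → 16 + 76 = 92 bp
Sorted largest to smallest: 118, 92, 7 bp.

118, 92, 7 bp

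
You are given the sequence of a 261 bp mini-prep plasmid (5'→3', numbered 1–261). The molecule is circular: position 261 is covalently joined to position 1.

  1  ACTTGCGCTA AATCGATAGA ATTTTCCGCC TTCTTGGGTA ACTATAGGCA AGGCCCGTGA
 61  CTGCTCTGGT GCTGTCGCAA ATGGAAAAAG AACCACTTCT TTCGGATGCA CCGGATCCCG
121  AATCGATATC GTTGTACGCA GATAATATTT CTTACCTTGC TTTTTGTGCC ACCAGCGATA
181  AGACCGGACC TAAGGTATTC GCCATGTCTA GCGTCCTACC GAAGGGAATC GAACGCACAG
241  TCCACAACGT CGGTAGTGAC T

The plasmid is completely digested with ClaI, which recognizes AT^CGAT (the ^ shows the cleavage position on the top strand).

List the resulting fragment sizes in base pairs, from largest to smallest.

ClaI sites (ATCGAT) start at positions 12, 122.
ClaI cuts after base 2 of each site, so after positions 13, 123.
Circular molecule, 2 cuts → 2 fragments:
  14–123 → 110 bp
  124–261 then 1–13 → 138 + 13 = 151 bp
Sorted largest to smallest: 151, 110 bp.

151, 110 bp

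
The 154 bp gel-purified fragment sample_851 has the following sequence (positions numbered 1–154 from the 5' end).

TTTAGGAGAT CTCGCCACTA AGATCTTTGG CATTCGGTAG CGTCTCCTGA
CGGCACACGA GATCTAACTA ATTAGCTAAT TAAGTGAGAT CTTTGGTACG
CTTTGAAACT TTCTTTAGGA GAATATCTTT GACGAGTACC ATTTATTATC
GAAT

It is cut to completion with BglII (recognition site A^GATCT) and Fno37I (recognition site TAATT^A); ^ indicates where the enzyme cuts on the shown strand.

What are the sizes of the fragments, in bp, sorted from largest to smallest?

67, 39, 14, 13, 8, 7, 6 bp

BglII sites (AGATCT) start at positions 7, 21, 60, 87.
BglII cuts after the first base of each site, so after positions 7, 21, 60, 87.
Fno37I sites (TAATTA) start at positions 69, 77.
Fno37I cuts after base 5 of each site (before the last base), so after positions 73, 81.
Combined cut positions: 7, 21, 60, 73, 81, 87.
Linear molecule, 6 cuts → 7 fragments:
  1–7 → 7 bp
  8–21 → 14 bp
  22–60 → 39 bp
  61–73 → 13 bp
  74–81 → 8 bp
  82–87 → 6 bp
  88–154 → 67 bp
Sorted largest to smallest: 67, 39, 14, 13, 8, 7, 6 bp.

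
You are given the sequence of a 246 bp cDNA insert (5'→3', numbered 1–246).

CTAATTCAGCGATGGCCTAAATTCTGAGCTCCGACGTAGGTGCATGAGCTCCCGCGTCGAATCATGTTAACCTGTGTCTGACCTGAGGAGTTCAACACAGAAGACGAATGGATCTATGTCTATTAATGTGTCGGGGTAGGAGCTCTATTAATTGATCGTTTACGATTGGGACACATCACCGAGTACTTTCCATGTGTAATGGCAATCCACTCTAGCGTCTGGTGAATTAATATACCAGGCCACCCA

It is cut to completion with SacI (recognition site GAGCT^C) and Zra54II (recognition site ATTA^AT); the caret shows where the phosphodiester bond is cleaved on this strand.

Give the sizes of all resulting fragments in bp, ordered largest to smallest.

SacI sites (GAGCTC) start at positions 26, 46, 140.
SacI cuts after base 5 of each site (before the last base), so after positions 30, 50, 144.
Zra54II sites (ATTAAT) start at positions 122, 147, 226.
Zra54II cuts after base 4 of each site, so after positions 125, 150, 229.
Combined cut positions: 30, 50, 125, 144, 150, 229.
Linear molecule, 6 cuts → 7 fragments:
  1–30 → 30 bp
  31–50 → 20 bp
  51–125 → 75 bp
  126–144 → 19 bp
  145–150 → 6 bp
  151–229 → 79 bp
  230–246 → 17 bp
Sorted largest to smallest: 79, 75, 30, 20, 19, 17, 6 bp.

79, 75, 30, 20, 19, 17, 6 bp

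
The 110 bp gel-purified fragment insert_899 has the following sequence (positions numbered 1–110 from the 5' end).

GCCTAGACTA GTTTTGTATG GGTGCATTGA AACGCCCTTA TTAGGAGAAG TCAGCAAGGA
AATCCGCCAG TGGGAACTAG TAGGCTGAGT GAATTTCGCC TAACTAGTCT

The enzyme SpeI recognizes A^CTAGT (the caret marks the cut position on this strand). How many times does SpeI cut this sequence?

ACTAGT occurs starting at positions 7, 76, 103.
SpeI cuts at 3 sites.

3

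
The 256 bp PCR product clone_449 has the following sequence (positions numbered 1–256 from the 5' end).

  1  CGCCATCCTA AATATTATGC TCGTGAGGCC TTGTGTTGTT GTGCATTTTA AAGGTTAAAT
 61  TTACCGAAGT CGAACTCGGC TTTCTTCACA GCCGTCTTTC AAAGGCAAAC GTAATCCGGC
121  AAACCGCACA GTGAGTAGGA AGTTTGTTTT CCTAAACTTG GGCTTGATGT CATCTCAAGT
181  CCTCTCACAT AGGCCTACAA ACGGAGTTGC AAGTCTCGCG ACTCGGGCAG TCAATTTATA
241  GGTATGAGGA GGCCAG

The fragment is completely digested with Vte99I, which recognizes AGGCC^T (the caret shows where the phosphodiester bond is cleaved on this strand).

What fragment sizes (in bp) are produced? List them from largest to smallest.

Vte99I sites (AGGCCT) start at positions 26, 191.
Vte99I cuts after base 5 of each site (before the last base), so after positions 30, 195.
Linear molecule, 2 cuts → 3 fragments:
  1–30 → 30 bp
  31–195 → 165 bp
  196–256 → 61 bp
Sorted largest to smallest: 165, 61, 30 bp.

165, 61, 30 bp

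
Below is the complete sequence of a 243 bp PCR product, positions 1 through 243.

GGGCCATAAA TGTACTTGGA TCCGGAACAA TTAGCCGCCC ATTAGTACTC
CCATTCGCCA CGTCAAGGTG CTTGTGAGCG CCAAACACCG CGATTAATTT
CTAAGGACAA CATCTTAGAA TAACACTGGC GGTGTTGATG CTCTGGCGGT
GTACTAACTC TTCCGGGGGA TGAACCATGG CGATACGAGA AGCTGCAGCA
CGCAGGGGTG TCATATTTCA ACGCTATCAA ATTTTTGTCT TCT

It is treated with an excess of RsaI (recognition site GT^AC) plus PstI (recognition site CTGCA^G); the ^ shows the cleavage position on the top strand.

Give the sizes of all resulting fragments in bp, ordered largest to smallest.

RsaI sites (GTAC) start at positions 12, 45, 151.
RsaI cuts after base 2 of each site, so after positions 13, 46, 152.
The PstI site (CTGCAG) starts at position 193.
PstI cuts after base 5 of each site (before the last base), so after position 197.
Combined cut positions: 13, 46, 152, 197.
Linear molecule, 4 cuts → 5 fragments:
  1–13 → 13 bp
  14–46 → 33 bp
  47–152 → 106 bp
  153–197 → 45 bp
  198–243 → 46 bp
Sorted largest to smallest: 106, 46, 45, 33, 13 bp.

106, 46, 45, 33, 13 bp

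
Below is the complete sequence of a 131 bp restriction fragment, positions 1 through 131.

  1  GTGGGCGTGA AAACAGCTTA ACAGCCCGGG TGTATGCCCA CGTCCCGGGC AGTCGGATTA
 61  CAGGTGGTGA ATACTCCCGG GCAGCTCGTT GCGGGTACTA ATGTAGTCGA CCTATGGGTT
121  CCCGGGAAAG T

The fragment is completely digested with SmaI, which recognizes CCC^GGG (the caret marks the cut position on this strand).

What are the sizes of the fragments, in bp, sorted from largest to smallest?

SmaI sites (CCCGGG) start at positions 25, 44, 76, 121.
SmaI cuts after base 3 of each site, so after positions 27, 46, 78, 123.
Linear molecule, 4 cuts → 5 fragments:
  1–27 → 27 bp
  28–46 → 19 bp
  47–78 → 32 bp
  79–123 → 45 bp
  124–131 → 8 bp
Sorted largest to smallest: 45, 32, 27, 19, 8 bp.

45, 32, 27, 19, 8 bp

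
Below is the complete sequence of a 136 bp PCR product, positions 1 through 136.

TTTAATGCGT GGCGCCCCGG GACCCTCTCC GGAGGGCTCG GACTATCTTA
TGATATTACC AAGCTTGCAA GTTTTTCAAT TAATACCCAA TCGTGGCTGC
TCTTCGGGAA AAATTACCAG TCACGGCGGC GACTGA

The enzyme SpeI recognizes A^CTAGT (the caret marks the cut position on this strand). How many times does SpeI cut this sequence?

No occurrence of ACTAGT is present in the sequence.
SpeI does not cut: 0 sites.

0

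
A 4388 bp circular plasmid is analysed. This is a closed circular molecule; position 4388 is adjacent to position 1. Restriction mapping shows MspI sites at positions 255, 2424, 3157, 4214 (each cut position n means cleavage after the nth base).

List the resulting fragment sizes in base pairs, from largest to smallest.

2169, 1057, 733, 429 bp

Circular molecule, 4 cuts → 4 fragments:
  2424 − 255 = 2169 bp
  3157 − 2424 = 733 bp
  4214 − 3157 = 1057 bp
  wrap: 4388 − 4214 + 255 = 429 bp
Sorted largest to smallest: 2169, 1057, 733, 429 bp.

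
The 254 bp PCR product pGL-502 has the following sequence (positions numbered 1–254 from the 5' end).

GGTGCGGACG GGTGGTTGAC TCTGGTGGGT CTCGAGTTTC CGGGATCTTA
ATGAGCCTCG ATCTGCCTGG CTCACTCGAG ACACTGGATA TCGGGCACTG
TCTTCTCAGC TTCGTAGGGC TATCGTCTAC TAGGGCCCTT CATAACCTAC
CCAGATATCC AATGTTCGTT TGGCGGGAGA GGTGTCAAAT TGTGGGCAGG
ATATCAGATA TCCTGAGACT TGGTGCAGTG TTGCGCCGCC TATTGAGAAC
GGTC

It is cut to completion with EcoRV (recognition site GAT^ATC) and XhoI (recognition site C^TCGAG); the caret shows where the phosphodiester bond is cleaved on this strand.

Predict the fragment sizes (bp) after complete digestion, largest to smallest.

EcoRV sites (GATATC) start at positions 87, 154, 200, 207.
EcoRV cuts after base 3 of each site, so after positions 89, 156, 202, 209.
XhoI sites (CTCGAG) start at positions 31, 75.
XhoI cuts after the first base of each site, so after positions 31, 75.
Combined cut positions: 31, 75, 89, 156, 202, 209.
Linear molecule, 6 cuts → 7 fragments:
  1–31 → 31 bp
  32–75 → 44 bp
  76–89 → 14 bp
  90–156 → 67 bp
  157–202 → 46 bp
  203–209 → 7 bp
  210–254 → 45 bp
Sorted largest to smallest: 67, 46, 45, 44, 31, 14, 7 bp.

67, 46, 45, 44, 31, 14, 7 bp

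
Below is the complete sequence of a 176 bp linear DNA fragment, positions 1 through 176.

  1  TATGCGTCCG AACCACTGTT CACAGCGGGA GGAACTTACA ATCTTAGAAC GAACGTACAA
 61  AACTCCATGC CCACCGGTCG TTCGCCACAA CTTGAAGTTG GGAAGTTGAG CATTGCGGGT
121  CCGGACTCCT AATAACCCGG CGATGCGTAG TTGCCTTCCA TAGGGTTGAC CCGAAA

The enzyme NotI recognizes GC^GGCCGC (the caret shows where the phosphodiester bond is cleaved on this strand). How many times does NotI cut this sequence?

0

No occurrence of GCGGCCGC is present in the sequence.
NotI does not cut: 0 sites.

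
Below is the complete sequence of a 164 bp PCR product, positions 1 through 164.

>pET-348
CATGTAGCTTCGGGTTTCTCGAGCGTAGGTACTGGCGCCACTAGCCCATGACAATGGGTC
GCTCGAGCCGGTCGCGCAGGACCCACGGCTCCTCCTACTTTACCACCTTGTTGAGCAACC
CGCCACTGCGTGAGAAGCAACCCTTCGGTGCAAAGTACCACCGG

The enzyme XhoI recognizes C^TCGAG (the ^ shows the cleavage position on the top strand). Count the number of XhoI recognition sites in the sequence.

CTCGAG occurs starting at positions 18, 62.
XhoI cuts at 2 sites.

2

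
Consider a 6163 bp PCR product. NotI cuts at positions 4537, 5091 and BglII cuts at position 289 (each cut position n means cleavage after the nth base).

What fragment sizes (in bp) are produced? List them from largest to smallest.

Combined cut positions (sorted): 289, 4537, 5091.
Linear molecule, 3 cuts → 4 fragments:
  289 − 0 = 289 bp
  4537 − 289 = 4248 bp
  5091 − 4537 = 554 bp
  6163 − 5091 = 1072 bp
Sorted largest to smallest: 4248, 1072, 554, 289 bp.

4248, 1072, 554, 289 bp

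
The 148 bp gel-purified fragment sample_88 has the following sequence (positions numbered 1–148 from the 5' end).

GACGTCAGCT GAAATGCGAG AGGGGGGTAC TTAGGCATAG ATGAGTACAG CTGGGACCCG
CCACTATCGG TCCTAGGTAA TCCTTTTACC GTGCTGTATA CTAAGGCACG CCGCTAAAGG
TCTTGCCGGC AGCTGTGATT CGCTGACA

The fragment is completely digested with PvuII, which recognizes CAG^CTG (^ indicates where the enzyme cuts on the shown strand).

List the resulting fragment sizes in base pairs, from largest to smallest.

82, 42, 16, 8 bp

PvuII sites (CAGCTG) start at positions 6, 48, 130.
PvuII cuts after base 3 of each site, so after positions 8, 50, 132.
Linear molecule, 3 cuts → 4 fragments:
  1–8 → 8 bp
  9–50 → 42 bp
  51–132 → 82 bp
  133–148 → 16 bp
Sorted largest to smallest: 82, 42, 16, 8 bp.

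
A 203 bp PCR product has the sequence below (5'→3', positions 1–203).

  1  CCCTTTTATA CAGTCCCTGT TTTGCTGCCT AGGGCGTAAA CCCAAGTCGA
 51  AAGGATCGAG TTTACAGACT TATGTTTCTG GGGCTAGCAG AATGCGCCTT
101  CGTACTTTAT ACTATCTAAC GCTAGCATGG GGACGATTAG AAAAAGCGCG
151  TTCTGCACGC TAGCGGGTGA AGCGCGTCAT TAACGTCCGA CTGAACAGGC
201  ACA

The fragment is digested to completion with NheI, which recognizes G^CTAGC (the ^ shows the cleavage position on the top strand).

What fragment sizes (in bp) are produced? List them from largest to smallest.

NheI sites (GCTAGC) start at positions 83, 121, 159.
NheI cuts after the first base of each site, so after positions 83, 121, 159.
Linear molecule, 3 cuts → 4 fragments:
  1–83 → 83 bp
  84–121 → 38 bp
  122–159 → 38 bp
  160–203 → 44 bp
Sorted largest to smallest: 83, 44, 38, 38 bp.

83, 44, 38, 38 bp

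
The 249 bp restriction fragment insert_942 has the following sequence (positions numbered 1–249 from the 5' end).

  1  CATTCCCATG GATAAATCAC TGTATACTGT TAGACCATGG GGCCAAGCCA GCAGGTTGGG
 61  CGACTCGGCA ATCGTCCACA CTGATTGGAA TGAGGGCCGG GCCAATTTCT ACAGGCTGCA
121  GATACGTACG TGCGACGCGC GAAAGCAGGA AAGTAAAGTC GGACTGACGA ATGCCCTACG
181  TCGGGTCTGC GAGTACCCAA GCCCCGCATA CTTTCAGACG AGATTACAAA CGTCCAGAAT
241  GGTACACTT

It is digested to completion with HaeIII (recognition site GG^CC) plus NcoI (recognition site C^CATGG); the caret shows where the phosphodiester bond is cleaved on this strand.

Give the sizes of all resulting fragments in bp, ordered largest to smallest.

HaeIII sites (GGCC) start at positions 41, 95, 100.
HaeIII cuts after base 2 of each site, so after positions 42, 96, 101.
NcoI sites (CCATGG) start at positions 6, 35.
NcoI cuts after the first base of each site, so after positions 6, 35.
Combined cut positions: 6, 35, 42, 96, 101.
Linear molecule, 5 cuts → 6 fragments:
  1–6 → 6 bp
  7–35 → 29 bp
  36–42 → 7 bp
  43–96 → 54 bp
  97–101 → 5 bp
  102–249 → 148 bp
Sorted largest to smallest: 148, 54, 29, 7, 6, 5 bp.

148, 54, 29, 7, 6, 5 bp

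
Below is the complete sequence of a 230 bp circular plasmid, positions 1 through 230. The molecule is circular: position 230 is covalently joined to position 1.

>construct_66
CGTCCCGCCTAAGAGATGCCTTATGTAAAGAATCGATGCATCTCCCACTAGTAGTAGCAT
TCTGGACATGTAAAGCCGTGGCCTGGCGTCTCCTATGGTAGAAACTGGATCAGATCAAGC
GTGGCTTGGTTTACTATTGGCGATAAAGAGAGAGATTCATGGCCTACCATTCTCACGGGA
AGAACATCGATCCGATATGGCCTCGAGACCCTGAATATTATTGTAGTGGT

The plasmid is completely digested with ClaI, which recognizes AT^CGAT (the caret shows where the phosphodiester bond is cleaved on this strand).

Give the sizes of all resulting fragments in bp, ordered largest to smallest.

154, 76 bp

ClaI sites (ATCGAT) start at positions 32, 186.
ClaI cuts after base 2 of each site, so after positions 33, 187.
Circular molecule, 2 cuts → 2 fragments:
  34–187 → 154 bp
  188–230 then 1–33 → 43 + 33 = 76 bp
Sorted largest to smallest: 154, 76 bp.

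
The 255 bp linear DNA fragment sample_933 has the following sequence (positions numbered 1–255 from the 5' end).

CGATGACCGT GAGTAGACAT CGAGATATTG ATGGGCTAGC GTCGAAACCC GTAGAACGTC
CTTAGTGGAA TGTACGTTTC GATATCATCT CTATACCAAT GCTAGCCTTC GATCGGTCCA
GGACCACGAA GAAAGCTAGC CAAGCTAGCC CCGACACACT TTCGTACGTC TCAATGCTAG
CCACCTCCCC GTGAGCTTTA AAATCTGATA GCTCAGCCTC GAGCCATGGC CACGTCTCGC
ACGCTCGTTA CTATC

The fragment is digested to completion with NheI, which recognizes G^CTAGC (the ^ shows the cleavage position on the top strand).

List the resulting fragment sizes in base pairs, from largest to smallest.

NheI sites (GCTAGC) start at positions 35, 101, 135, 144, 176.
NheI cuts after the first base of each site, so after positions 35, 101, 135, 144, 176.
Linear molecule, 5 cuts → 6 fragments:
  1–35 → 35 bp
  36–101 → 66 bp
  102–135 → 34 bp
  136–144 → 9 bp
  145–176 → 32 bp
  177–255 → 79 bp
Sorted largest to smallest: 79, 66, 35, 34, 32, 9 bp.

79, 66, 35, 34, 32, 9 bp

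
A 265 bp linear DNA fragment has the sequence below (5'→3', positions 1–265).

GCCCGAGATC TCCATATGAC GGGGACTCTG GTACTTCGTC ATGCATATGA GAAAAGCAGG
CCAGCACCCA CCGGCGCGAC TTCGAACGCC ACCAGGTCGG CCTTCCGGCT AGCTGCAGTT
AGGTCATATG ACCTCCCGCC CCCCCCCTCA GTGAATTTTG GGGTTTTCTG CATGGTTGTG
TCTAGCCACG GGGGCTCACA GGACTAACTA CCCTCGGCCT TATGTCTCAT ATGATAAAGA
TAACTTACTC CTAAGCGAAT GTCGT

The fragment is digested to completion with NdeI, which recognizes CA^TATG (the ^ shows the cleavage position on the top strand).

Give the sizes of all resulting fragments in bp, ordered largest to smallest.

103, 81, 36, 31, 14 bp

NdeI sites (CATATG) start at positions 13, 44, 125, 228.
NdeI cuts after base 2 of each site, so after positions 14, 45, 126, 229.
Linear molecule, 4 cuts → 5 fragments:
  1–14 → 14 bp
  15–45 → 31 bp
  46–126 → 81 bp
  127–229 → 103 bp
  230–265 → 36 bp
Sorted largest to smallest: 103, 81, 36, 31, 14 bp.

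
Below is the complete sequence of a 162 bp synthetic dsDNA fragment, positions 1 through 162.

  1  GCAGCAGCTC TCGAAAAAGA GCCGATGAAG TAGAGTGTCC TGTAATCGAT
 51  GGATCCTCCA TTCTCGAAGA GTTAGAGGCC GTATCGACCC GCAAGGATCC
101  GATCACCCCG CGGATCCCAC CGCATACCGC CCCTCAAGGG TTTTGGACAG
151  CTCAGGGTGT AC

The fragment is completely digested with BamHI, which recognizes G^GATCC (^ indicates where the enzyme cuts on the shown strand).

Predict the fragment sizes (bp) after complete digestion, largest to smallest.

BamHI sites (GGATCC) start at positions 51, 95, 112.
BamHI cuts after the first base of each site, so after positions 51, 95, 112.
Linear molecule, 3 cuts → 4 fragments:
  1–51 → 51 bp
  52–95 → 44 bp
  96–112 → 17 bp
  113–162 → 50 bp
Sorted largest to smallest: 51, 50, 44, 17 bp.

51, 50, 44, 17 bp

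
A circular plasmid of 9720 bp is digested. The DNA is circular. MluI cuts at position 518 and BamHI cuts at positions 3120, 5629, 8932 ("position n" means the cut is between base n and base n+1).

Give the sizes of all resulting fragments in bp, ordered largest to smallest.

Combined cut positions (sorted): 518, 3120, 5629, 8932.
Circular molecule, 4 cuts → 4 fragments:
  3120 − 518 = 2602 bp
  5629 − 3120 = 2509 bp
  8932 − 5629 = 3303 bp
  wrap: 9720 − 8932 + 518 = 1306 bp
Sorted largest to smallest: 3303, 2602, 2509, 1306 bp.

3303, 2602, 2509, 1306 bp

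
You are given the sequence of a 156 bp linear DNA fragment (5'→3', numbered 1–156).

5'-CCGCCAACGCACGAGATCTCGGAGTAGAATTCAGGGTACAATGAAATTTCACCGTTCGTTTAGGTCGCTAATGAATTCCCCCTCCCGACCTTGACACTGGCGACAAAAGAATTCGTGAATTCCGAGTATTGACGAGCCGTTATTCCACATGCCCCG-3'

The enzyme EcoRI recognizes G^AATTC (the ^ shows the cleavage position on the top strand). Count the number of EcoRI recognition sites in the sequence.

GAATTC occurs starting at positions 27, 73, 109, 117.
EcoRI cuts at 4 sites.

4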